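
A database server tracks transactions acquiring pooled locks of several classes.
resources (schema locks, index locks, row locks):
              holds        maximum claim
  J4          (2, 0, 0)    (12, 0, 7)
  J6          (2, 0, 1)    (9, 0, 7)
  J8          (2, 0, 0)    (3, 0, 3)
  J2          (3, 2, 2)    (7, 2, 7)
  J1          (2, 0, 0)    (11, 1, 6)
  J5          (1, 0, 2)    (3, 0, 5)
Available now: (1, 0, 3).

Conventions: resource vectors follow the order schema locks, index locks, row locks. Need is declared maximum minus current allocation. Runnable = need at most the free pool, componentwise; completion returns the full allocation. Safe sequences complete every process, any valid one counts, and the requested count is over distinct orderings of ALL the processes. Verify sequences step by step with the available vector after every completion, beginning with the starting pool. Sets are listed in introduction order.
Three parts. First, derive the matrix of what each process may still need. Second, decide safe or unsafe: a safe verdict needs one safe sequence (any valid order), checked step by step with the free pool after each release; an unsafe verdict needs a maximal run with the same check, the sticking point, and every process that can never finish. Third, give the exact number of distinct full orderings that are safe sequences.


(1) Remaining need (order schema locks, index locks, row locks):
  J4: (10, 0, 7)
  J6: (7, 0, 6)
  J8: (1, 0, 3)
  J2: (4, 0, 5)
  J1: (9, 1, 6)
  J5: (2, 0, 3)
(2) The state is SAFE; one workable sequence: J8, J5, J2, J6, J1, J4.
Key observation: J8 is the earliest step where a requested resource binds exactly: need (1, 0, 3), pool (1, 0, 3) at its turn.
Step-by-step check:
  pool = (1, 0, 3)
  run J8 (needs (1, 0, 3), free (1, 0, 3)); after release of (2, 0, 0) the pool is (3, 0, 3)
  run J5 (needs (2, 0, 3), free (3, 0, 3)); after release of (1, 0, 2) the pool is (4, 0, 5)
  run J2 (needs (4, 0, 5), free (4, 0, 5)); after release of (3, 2, 2) the pool is (7, 2, 7)
  run J6 (needs (7, 0, 6), free (7, 2, 7)); after release of (2, 0, 1) the pool is (9, 2, 8)
  run J1 (needs (9, 1, 6), free (9, 2, 8)); after release of (2, 0, 0) the pool is (11, 2, 8)
  run J4 (needs (10, 0, 7), free (11, 2, 8)); after release of (2, 0, 0) the pool is (13, 2, 8)
(3) Precisely 1 of the possible complete orderings is a safe sequence.


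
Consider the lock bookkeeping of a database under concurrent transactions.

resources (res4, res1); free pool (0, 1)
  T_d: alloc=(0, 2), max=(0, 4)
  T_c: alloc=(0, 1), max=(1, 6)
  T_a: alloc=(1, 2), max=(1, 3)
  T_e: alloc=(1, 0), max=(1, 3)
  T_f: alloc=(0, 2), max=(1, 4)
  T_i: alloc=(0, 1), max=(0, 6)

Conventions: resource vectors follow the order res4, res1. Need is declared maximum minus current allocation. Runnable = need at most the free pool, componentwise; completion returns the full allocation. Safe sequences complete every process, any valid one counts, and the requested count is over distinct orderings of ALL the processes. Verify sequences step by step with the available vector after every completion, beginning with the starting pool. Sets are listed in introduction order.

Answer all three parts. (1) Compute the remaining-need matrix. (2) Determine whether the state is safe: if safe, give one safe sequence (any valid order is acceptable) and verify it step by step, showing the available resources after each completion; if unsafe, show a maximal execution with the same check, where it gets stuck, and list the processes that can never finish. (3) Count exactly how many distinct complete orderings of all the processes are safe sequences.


(1) Remaining need (order res4, res1):
  T_d: (0, 2)
  T_c: (1, 5)
  T_a: (0, 1)
  T_e: (0, 3)
  T_f: (1, 2)
  T_i: (0, 5)
(2) SAFE. One safe sequence: T_a, T_e, T_f, T_d, T_i, T_c.
Key observation: T_a marks the first exact bind of the order: its need (0, 1) fits the free (0, 1) with zero slack on a requested resource.
Walking it through:
  pool = (0, 1)
  T_a: need (0, 1) fits (0, 1); releases (1, 2), pool now (1, 3)
  T_e: need (0, 3) fits (1, 3); releases (1, 0), pool now (2, 3)
  T_f: need (1, 2) fits (2, 3); releases (0, 2), pool now (2, 5)
  T_d: need (0, 2) fits (2, 5); releases (0, 2), pool now (2, 7)
  T_i: need (0, 5) fits (2, 7); releases (0, 1), pool now (2, 8)
  T_c: need (1, 5) fits (2, 8); releases (0, 1), pool now (2, 9)
(3) Precisely 60 of the possible complete orderings are safe sequences.


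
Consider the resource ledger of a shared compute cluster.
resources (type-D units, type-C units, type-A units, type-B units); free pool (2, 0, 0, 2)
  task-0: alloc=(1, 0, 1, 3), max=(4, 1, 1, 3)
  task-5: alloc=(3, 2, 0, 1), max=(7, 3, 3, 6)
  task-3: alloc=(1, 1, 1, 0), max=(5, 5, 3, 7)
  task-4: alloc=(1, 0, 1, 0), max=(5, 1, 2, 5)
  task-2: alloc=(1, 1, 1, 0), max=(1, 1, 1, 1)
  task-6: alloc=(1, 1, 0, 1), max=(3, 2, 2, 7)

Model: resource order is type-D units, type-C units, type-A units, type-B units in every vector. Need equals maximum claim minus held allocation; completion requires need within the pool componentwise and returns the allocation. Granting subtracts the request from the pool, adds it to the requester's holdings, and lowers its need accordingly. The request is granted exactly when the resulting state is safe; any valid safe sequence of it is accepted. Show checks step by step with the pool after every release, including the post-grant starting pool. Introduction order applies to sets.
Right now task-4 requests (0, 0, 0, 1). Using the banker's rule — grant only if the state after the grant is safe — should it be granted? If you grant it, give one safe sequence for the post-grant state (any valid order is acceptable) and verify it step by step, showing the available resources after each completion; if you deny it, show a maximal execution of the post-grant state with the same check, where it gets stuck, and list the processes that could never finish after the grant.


GRANT: granting preserves safety; a valid post-grant sequence is task-2, task-0, task-4, task-5, task-6, task-3.
Key observation: the transfer keeps a workable pool ((2, 0, 0, 1)); task-2 starts the safe sequence.
Verifying the post-grant state step by step:
  pool = (2, 0, 0, 1)
  run task-2 (needs (0, 0, 0, 1), free (2, 0, 0, 1)); after release of (1, 1, 1, 0) the pool is (3, 1, 1, 1)
  run task-0 (needs (3, 1, 0, 0), free (3, 1, 1, 1)); after release of (1, 0, 1, 3) the pool is (4, 1, 2, 4)
  run task-4 (needs (4, 1, 1, 4), free (4, 1, 2, 4)); after release of (1, 0, 1, 1) the pool is (5, 1, 3, 5)
  run task-5 (needs (4, 1, 3, 5), free (5, 1, 3, 5)); after release of (3, 2, 0, 1) the pool is (8, 3, 3, 6)
  run task-6 (needs (2, 1, 2, 6), free (8, 3, 3, 6)); after release of (1, 1, 0, 1) the pool is (9, 4, 3, 7)
  run task-3 (needs (4, 4, 2, 7), free (9, 4, 3, 7)); after release of (1, 1, 1, 0) the pool is (10, 5, 4, 7)


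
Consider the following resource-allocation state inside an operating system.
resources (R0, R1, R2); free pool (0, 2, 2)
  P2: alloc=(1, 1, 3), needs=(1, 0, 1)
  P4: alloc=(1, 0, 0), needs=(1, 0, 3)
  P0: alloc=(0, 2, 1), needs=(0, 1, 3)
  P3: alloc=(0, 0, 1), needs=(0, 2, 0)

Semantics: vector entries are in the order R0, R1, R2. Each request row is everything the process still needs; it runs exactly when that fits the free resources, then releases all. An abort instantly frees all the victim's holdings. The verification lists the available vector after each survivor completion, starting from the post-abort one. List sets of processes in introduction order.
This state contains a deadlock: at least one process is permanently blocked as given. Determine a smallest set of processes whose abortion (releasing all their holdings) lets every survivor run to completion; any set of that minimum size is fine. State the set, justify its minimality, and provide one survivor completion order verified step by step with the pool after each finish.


Minimum abort set: P4.
Key observation: the returned (1, 0, 0) from P4 is what brings P2 — unrunnable before, under any order — into play at step 2.
Why nothing smaller works: aborting no one leaves the state deadlocked as given.
Survivors finish in the order: P3, P2, P0. Verifying each step (pool after the aborts first):
  pool = (1, 2, 2)
  P3 needs (0, 2, 0) <= (1, 2, 2) -> finishes; pool += (0, 0, 1) = (1, 2, 3)
  P2 needs (1, 0, 1) <= (1, 2, 3) -> finishes; pool += (1, 1, 3) = (2, 3, 6)
  P0 needs (0, 1, 3) <= (2, 3, 6) -> finishes; pool += (0, 2, 1) = (2, 5, 7)


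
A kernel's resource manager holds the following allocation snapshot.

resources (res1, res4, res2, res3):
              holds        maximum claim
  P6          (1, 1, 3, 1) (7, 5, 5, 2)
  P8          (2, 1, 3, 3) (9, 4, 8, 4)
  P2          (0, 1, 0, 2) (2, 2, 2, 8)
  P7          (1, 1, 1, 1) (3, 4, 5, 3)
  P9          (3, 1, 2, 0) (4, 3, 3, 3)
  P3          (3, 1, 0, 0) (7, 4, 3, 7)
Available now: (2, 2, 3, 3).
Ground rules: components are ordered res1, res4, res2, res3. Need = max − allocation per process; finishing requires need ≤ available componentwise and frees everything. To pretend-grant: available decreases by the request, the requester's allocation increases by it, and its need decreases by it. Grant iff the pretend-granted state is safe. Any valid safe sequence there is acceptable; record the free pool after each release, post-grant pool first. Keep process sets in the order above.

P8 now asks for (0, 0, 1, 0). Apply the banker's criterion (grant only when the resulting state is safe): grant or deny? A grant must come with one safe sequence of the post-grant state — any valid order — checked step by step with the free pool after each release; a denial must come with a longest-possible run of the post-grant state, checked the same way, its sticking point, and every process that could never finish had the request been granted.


GRANT. The post-grant state is safe; one safe sequence: P9, P7, P6, P8, P3, P2.
Key observation: post-grant, (2, 2, 2, 3) remains, and an order beginning with P9 completes everyone.
Check on the post-grant state, step by step:
  pool = (2, 2, 2, 3)
  run P9 (needs (1, 2, 1, 3), free (2, 2, 2, 3)); after release of (3, 1, 2, 0) the pool is (5, 3, 4, 3)
  run P7 (needs (2, 3, 4, 2), free (5, 3, 4, 3)); after release of (1, 1, 1, 1) the pool is (6, 4, 5, 4)
  run P6 (needs (6, 4, 2, 1), free (6, 4, 5, 4)); after release of (1, 1, 3, 1) the pool is (7, 5, 8, 5)
  run P8 (needs (7, 3, 4, 1), free (7, 5, 8, 5)); after release of (2, 1, 4, 3) the pool is (9, 6, 12, 8)
  run P3 (needs (4, 3, 3, 7), free (9, 6, 12, 8)); after release of (3, 1, 0, 0) the pool is (12, 7, 12, 8)
  run P2 (needs (2, 1, 2, 6), free (12, 7, 12, 8)); after release of (0, 1, 0, 2) the pool is (12, 8, 12, 10)


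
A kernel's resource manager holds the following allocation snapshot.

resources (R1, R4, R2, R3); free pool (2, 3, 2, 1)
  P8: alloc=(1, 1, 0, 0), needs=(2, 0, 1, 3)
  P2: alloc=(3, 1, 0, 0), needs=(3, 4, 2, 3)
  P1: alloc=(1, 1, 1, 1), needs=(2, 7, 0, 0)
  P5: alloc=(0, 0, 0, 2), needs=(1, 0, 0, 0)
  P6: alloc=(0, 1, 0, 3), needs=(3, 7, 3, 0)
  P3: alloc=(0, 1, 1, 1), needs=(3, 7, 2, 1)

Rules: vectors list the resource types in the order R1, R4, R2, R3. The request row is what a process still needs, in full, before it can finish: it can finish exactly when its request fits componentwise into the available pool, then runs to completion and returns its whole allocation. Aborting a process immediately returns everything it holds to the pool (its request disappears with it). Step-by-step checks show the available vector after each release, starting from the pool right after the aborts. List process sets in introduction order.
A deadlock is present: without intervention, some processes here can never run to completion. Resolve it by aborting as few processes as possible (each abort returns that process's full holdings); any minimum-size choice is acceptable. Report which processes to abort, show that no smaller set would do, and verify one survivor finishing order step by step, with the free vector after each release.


The answer: abort P6 and P3.
Key observation: P1 was stuck for good until P6 and P3 gave back (0, 2, 1, 4); in the order shown it finishes at step 4.
Minimality, checking each single-abort alternative: P8 alone leaves P1 blocked (short on R4); P2 alone leaves P1 blocked (short on R4); P1 alone leaves P6 blocked (short on R4); P5 alone leaves P1 blocked (short on R4); P6 alone leaves P1 blocked (short on R4); P3 alone leaves P1 blocked (short on R4).
The survivors complete as P8, P2, P5, P1. Verifying each step (starting from the post-abort pool):
  pool = (2, 5, 3, 5)
  P8: need (2, 0, 1, 3) fits (2, 5, 3, 5); releases (1, 1, 0, 0), pool now (3, 6, 3, 5)
  P2: need (3, 4, 2, 3) fits (3, 6, 3, 5); releases (3, 1, 0, 0), pool now (6, 7, 3, 5)
  P5: need (1, 0, 0, 0) fits (6, 7, 3, 5); releases (0, 0, 0, 2), pool now (6, 7, 3, 7)
  P1: need (2, 7, 0, 0) fits (6, 7, 3, 7); releases (1, 1, 1, 1), pool now (7, 8, 4, 8)


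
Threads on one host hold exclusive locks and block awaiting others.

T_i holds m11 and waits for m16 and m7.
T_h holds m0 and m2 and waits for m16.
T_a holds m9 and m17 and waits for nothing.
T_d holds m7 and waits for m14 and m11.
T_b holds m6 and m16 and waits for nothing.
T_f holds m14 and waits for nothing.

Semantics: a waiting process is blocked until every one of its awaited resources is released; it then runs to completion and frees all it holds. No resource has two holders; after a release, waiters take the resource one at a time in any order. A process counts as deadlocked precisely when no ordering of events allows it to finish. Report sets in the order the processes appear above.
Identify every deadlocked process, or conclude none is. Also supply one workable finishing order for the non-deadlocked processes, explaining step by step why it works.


Deadlocked: T_i and T_d.
Key observation: along T_i -> T_d -> T_i, each member waits on what the next one holds — a deadlock; no other process is dragged down with it.
One completion order for the rest: T_b, T_h, T_a, T_f.
Verifying each step:
  T_b: no waits; runs immediately, freeing m6 and m16
  T_h waits on m16 — all released -> runs and releases m0 and m2
  T_a: no waits; runs immediately, freeing m9 and m17
  T_f: no waits; runs immediately, freeing m14


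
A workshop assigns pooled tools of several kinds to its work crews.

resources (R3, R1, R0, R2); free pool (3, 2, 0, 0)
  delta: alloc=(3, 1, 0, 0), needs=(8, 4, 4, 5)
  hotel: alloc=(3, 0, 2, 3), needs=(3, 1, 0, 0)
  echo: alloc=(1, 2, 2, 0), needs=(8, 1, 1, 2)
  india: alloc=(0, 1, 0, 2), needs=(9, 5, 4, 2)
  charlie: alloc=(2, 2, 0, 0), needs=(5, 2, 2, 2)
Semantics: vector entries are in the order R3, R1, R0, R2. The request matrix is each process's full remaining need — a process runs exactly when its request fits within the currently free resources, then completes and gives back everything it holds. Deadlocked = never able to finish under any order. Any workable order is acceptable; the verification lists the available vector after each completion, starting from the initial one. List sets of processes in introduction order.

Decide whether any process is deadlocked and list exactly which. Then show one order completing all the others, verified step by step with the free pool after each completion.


Nothing here is deadlocked.
Key observation: starting with hotel, each completion frees enough for the next — no one is permanently blocked.
One completion order for the rest: hotel, charlie, echo, india, delta. Walking it through:
  pool = (3, 2, 0, 0)
  hotel needs (3, 1, 0, 0) <= (3, 2, 0, 0) -> finishes; pool += (3, 0, 2, 3) = (6, 2, 2, 3)
  charlie needs (5, 2, 2, 2) <= (6, 2, 2, 3) -> finishes; pool += (2, 2, 0, 0) = (8, 4, 2, 3)
  echo needs (8, 1, 1, 2) <= (8, 4, 2, 3) -> finishes; pool += (1, 2, 2, 0) = (9, 6, 4, 3)
  india needs (9, 5, 4, 2) <= (9, 6, 4, 3) -> finishes; pool += (0, 1, 0, 2) = (9, 7, 4, 5)
  delta needs (8, 4, 4, 5) <= (9, 7, 4, 5) -> finishes; pool += (3, 1, 0, 0) = (12, 8, 4, 5)


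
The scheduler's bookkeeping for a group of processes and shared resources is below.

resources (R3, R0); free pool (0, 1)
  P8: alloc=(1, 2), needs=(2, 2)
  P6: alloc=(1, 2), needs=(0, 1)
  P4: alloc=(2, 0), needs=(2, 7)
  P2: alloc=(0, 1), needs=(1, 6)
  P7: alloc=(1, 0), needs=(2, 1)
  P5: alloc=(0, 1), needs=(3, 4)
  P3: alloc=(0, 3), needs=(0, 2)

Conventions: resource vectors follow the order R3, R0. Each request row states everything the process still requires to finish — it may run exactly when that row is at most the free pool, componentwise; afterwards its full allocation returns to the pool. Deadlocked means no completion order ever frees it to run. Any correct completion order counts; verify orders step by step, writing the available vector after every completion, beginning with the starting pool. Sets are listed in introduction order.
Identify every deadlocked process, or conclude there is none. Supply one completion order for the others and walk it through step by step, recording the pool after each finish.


Deadlocked: P8, P4, P7 and P5.
Key observation: the pool after P6, P3, P2 is (1, 7); every surviving request exceeds it in R3, so progress ends there.
One completion order for the rest: P6, P3, P2. Verifying each step:
  pool = (0, 1)
  P6 needs (0, 1) <= (0, 1) -> finishes; pool += (1, 2) = (1, 3)
  P3 needs (0, 2) <= (1, 3) -> finishes; pool += (0, 3) = (1, 6)
  P2 needs (1, 6) <= (1, 6) -> finishes; pool += (0, 1) = (1, 7)
The blocked processes can never fit:
  P8 still needs (2, 2) but only (1, 7) is free — short on R3
  P4 still needs (2, 7) but only (1, 7) is free — short on R3
  P7 still needs (2, 1) but only (1, 7) is free — short on R3
  P5 still needs (3, 4) but only (1, 7) is free — short on R3


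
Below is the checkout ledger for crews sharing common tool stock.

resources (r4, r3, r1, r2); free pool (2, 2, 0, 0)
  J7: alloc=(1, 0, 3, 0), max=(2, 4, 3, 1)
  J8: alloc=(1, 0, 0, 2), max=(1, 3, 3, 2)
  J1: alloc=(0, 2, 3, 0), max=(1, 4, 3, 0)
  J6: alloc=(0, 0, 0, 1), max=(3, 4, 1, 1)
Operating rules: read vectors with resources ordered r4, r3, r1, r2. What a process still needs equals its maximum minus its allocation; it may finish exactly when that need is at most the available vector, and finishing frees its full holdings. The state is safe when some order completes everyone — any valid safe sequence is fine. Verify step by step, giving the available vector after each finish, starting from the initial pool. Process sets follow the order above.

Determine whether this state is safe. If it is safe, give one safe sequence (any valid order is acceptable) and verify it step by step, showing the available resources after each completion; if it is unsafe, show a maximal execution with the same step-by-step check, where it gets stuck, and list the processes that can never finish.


The state is SAFE; one workable sequence: J1, J8, J6, J7.
Key observation: at J1 the run first touches a limit — (1, 2, 0, 0) against (2, 2, 0, 0), exact on a resource it actually requests.
Check, step by step:
  pool = (2, 2, 0, 0)
  run J1 (needs (1, 2, 0, 0), free (2, 2, 0, 0)); after release of (0, 2, 3, 0) the pool is (2, 4, 3, 0)
  run J8 (needs (0, 3, 3, 0), free (2, 4, 3, 0)); after release of (1, 0, 0, 2) the pool is (3, 4, 3, 2)
  run J6 (needs (3, 4, 1, 0), free (3, 4, 3, 2)); after release of (0, 0, 0, 1) the pool is (3, 4, 3, 3)
  run J7 (needs (1, 4, 0, 1), free (3, 4, 3, 3)); after release of (1, 0, 3, 0) the pool is (4, 4, 6, 3)


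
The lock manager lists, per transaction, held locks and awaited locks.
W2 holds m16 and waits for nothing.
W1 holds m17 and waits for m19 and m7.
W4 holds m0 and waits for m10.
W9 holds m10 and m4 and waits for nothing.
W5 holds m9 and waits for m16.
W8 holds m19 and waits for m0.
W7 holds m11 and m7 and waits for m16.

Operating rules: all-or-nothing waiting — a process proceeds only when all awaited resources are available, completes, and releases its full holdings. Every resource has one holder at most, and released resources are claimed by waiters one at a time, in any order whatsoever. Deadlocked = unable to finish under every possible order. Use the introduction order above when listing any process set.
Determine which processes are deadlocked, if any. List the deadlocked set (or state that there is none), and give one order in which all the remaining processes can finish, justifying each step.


Nothing here is deadlocked.
Key observation: every chain of waits terminates; starting from the processes that wait on nothing, all the rest unlock in turn.
The rest can finish in the order W9, W2, W5, W4, W7, W8, W1.
Walking it through:
  W9 waits on nothing -> runs at once and releases m10 and m4
  W2 waits on nothing -> runs at once and releases m16
  W5: everything it awaited (m16) is free; runs, freeing m9
  W4: everything it awaited (m10) is free; runs, freeing m0
  W7: everything it awaited (m16) is free; runs, freeing m11 and m7
  W8: everything it awaited (m0) is free; runs, freeing m19
  W1: everything it awaited (m19 and m7) is free; runs, freeing m17


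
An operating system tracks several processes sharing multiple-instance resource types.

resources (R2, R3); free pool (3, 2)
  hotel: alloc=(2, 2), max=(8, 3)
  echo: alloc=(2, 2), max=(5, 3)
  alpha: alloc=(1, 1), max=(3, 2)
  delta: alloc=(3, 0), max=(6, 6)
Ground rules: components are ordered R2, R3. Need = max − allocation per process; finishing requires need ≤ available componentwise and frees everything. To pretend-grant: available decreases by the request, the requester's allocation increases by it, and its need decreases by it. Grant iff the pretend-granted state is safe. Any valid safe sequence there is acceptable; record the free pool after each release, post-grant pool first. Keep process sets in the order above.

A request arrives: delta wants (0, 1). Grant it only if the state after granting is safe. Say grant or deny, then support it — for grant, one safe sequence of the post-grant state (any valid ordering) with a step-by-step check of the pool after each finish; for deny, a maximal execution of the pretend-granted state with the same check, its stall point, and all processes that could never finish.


GRANT — the state after the grant stays safe, e.g. via alpha, echo, hotel, delta.
Key observation: the grant leaves (3, 1) free — enough for alpha, whose release restarts the cascade.
Step-by-step check of the post-grant state:
  pool = (3, 1)
  run alpha (needs (2, 1), free (3, 1)); after release of (1, 1) the pool is (4, 2)
  run echo (needs (3, 1), free (4, 2)); after release of (2, 2) the pool is (6, 4)
  run hotel (needs (6, 1), free (6, 4)); after release of (2, 2) the pool is (8, 6)
  run delta (needs (3, 5), free (8, 6)); after release of (3, 1) the pool is (11, 7)


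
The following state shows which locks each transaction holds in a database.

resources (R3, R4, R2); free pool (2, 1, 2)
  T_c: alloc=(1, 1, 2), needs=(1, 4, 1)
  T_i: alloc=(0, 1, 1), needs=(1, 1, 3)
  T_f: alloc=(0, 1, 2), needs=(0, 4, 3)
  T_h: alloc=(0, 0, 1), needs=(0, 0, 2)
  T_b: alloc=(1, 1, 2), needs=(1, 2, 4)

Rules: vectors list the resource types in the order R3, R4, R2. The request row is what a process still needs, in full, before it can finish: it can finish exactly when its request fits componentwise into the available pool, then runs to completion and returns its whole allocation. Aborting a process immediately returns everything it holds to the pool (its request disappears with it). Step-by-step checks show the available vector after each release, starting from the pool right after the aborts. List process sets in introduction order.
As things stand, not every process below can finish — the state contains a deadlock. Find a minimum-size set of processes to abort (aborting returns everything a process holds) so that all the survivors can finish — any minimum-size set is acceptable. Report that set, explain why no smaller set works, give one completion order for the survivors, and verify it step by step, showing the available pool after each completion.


Minimum abort set: T_c.
Key observation: T_f had no path to completion before; after the abort of T_c ((1, 1, 2) returned), step 4 is where it fits.
Why nothing smaller works: aborting no one leaves the state deadlocked as given.
The survivors complete as T_h, T_b, T_i, T_f. Step-by-step check (starting from the post-abort pool):
  pool = (3, 2, 4)
  T_h: need (0, 0, 2) fits (3, 2, 4); releases (0, 0, 1), pool now (3, 2, 5)
  T_b: need (1, 2, 4) fits (3, 2, 5); releases (1, 1, 2), pool now (4, 3, 7)
  T_i: need (1, 1, 3) fits (4, 3, 7); releases (0, 1, 1), pool now (4, 4, 8)
  T_f: need (0, 4, 3) fits (4, 4, 8); releases (0, 1, 2), pool now (4, 5, 10)


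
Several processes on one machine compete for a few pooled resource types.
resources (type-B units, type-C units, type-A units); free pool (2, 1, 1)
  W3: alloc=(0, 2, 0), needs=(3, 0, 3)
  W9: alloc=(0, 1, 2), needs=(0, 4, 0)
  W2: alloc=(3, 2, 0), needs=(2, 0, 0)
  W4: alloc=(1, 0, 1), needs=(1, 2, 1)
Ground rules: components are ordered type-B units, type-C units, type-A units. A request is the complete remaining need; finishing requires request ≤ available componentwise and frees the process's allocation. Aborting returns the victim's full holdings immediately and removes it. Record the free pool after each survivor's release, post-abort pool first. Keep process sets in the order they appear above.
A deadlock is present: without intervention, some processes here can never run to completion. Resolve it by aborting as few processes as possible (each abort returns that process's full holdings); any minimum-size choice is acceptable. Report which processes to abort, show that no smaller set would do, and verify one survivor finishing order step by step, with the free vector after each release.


Minimum abort set: W9.
Key observation: aborting W9 returns (0, 1, 2), and W3 — hopeless before — runs at step 3 with the returned capacity in the pool.
Minimality: the empty abort set fails — the state is deadlocked as it stands.
Survivors finish in the order: W4, W2, W3. Check, step by step (pool after the aborts first):
  pool = (2, 2, 3)
  W4: need (1, 2, 1) fits (2, 2, 3); releases (1, 0, 1), pool now (3, 2, 4)
  W2: need (2, 0, 0) fits (3, 2, 4); releases (3, 2, 0), pool now (6, 4, 4)
  W3: need (3, 0, 3) fits (6, 4, 4); releases (0, 2, 0), pool now (6, 6, 4)


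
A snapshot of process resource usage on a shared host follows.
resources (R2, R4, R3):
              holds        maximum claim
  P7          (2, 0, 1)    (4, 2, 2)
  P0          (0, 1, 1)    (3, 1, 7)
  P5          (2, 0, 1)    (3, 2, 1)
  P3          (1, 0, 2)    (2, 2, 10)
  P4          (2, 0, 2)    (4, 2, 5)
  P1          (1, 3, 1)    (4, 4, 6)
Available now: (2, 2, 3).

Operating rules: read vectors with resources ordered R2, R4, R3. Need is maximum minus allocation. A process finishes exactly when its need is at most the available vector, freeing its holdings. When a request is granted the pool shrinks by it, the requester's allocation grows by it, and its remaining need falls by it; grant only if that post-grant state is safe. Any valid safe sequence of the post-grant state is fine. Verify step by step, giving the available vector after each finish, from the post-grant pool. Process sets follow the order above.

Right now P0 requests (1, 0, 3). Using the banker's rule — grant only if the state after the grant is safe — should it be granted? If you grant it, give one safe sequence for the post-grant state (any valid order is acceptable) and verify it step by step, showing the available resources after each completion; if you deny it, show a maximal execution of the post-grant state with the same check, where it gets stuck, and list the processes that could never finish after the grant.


DENY. Granting would leave the state unsafe.
Key observation: once P5, P7 finish, the pool peaks at (5, 2, 2) — and every remaining process still needs more R3 than that.
Pretend the grant happened; the run P5, P7 goes as far as possible. Verifying each step:
  pool = (1, 2, 0)
  P5 needs (1, 2, 0) <= (1, 2, 0) -> finishes; pool += (2, 0, 1) = (3, 2, 1)
  P7 needs (2, 2, 1) <= (3, 2, 1) -> finishes; pool += (2, 0, 1) = (5, 2, 2)
  blocked: P0 wants (2, 0, 3), pool (5, 2, 2) — not enough R3
  blocked: P3 wants (1, 2, 8), pool (5, 2, 2) — not enough R3
  blocked: P4 wants (2, 2, 3), pool (5, 2, 2) — not enough R3
  blocked: P1 wants (3, 1, 5), pool (5, 2, 2) — not enough R3
Had the request been granted, P0, P3, P4 and P1 could never finish.


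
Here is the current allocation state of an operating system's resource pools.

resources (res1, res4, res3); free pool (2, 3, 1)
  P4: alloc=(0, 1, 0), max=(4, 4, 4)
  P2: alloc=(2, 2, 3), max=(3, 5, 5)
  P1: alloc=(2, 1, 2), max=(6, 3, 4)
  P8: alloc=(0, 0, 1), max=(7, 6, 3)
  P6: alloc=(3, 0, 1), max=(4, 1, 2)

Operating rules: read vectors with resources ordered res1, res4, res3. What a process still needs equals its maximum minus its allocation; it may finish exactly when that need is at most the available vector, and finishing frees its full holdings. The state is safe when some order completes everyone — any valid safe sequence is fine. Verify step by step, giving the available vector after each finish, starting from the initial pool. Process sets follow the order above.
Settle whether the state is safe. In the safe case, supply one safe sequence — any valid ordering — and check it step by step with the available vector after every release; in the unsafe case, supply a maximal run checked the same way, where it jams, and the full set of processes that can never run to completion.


The state is SAFE; one workable sequence: P6, P1, P2, P8, P4.
Key observation: P6 is the earliest step where a requested resource binds exactly: need (1, 1, 1), pool (2, 3, 1) at its turn.
Check, step by step:
  pool = (2, 3, 1)
  P6: need (1, 1, 1) fits (2, 3, 1); releases (3, 0, 1), pool now (5, 3, 2)
  P1: need (4, 2, 2) fits (5, 3, 2); releases (2, 1, 2), pool now (7, 4, 4)
  P2: need (1, 3, 2) fits (7, 4, 4); releases (2, 2, 3), pool now (9, 6, 7)
  P8: need (7, 6, 2) fits (9, 6, 7); releases (0, 0, 1), pool now (9, 6, 8)
  P4: need (4, 3, 4) fits (9, 6, 8); releases (0, 1, 0), pool now (9, 7, 8)


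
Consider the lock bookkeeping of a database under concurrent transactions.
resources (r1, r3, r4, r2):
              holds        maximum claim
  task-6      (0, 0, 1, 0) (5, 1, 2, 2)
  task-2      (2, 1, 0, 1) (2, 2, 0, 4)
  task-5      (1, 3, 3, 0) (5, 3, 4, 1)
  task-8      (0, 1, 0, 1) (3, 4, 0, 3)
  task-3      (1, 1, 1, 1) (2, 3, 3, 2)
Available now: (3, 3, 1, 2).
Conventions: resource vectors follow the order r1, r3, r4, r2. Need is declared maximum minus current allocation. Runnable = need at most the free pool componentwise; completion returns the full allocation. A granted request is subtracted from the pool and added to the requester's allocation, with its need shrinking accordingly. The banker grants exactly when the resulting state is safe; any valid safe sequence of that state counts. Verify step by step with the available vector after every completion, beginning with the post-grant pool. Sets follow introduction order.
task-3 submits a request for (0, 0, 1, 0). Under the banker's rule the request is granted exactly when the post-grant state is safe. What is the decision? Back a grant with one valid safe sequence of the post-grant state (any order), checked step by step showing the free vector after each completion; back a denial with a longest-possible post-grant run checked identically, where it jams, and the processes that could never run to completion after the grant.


DENY. Granting would leave the state unsafe.
Key observation: r4 is the bottleneck — with task-8, task-2 done the pool holds (5, 5, 0, 4), short of every remaining need.
After a pretend grant, a maximal execution: task-8, task-2 — then nothing else fits. Check, step by step:
  pool = (3, 3, 0, 2)
  task-8: need (3, 3, 0, 2) fits (3, 3, 0, 2); releases (0, 1, 0, 1), pool now (3, 4, 0, 3)
  task-2: need (0, 1, 0, 3) fits (3, 4, 0, 3); releases (2, 1, 0, 1), pool now (5, 5, 0, 4)
  task-6 cannot run: need (5, 1, 1, 2) vs free (5, 5, 0, 4) (insufficient r4)
  task-5 cannot run: need (4, 0, 1, 1) vs free (5, 5, 0, 4) (insufficient r4)
  task-3 cannot run: need (1, 2, 1, 1) vs free (5, 5, 0, 4) (insufficient r4)
Processes that could never finish after the grant: task-6, task-5 and task-3.


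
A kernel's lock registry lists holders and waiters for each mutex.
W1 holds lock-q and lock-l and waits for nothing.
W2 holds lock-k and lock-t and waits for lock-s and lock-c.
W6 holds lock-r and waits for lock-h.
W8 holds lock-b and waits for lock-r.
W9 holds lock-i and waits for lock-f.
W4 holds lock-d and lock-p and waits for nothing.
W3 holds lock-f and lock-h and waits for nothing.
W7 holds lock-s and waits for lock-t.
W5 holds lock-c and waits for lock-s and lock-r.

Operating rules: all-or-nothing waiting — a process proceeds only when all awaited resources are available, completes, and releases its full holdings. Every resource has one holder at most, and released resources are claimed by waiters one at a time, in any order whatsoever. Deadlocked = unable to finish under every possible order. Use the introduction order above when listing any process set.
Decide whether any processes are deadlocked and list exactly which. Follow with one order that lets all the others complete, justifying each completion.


The deadlocked set is W2, W7 and W5.
Key observation: the loop W2 -> W7 -> W2 blocks itself forever; W5 is caught in further circular waits.
One completion order for the rest: W3, W1, W6, W8, W4, W9.
Step-by-step check:
  W3 waits on nothing -> runs at once and releases lock-f and lock-h
  W1 waits on nothing -> runs at once and releases lock-q and lock-l
  W6: everything it awaited (lock-h) is free; runs, freeing lock-r
  W8: everything it awaited (lock-r) is free; runs, freeing lock-b
  W4 waits on nothing -> runs at once and releases lock-d and lock-p
  W9: everything it awaited (lock-f) is free; runs, freeing lock-i


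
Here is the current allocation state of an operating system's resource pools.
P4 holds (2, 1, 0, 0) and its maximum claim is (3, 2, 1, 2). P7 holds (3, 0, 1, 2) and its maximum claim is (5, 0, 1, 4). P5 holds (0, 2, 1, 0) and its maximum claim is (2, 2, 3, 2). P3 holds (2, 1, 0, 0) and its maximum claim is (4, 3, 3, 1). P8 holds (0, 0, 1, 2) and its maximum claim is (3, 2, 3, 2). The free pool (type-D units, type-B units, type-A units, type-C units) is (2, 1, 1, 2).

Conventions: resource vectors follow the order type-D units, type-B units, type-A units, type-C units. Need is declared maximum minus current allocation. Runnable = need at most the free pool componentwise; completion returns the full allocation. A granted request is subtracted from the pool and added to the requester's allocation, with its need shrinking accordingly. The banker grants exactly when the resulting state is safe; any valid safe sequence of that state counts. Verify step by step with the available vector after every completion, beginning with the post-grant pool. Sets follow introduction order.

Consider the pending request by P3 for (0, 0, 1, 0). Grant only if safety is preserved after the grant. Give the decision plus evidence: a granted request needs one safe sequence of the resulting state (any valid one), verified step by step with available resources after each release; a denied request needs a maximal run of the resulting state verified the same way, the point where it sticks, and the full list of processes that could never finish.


DENY — the pretend-granted state is unsafe.
Key observation: no order helps: past P7, P4, the free pool tops out at (7, 2, 1, 4), below what each blocked process needs in type-A units.
On the post-grant state, P7, P4 is a maximal run — nothing extends it. Check, step by step:
  pool = (2, 1, 0, 2)
  run P7 (needs (2, 0, 0, 2), free (2, 1, 0, 2)); after release of (3, 0, 1, 2) the pool is (5, 1, 1, 4)
  run P4 (needs (1, 1, 1, 2), free (5, 1, 1, 4)); after release of (2, 1, 0, 0) the pool is (7, 2, 1, 4)
  P5 still needs (2, 0, 2, 2) but only (7, 2, 1, 4) is free — short on type-A units
  P3 still needs (2, 2, 2, 1) but only (7, 2, 1, 4) is free — short on type-A units
  P8 still needs (3, 2, 2, 0) but only (7, 2, 1, 4) is free — short on type-A units
Post-grant, the permanently blocked set is P5, P3 and P8.


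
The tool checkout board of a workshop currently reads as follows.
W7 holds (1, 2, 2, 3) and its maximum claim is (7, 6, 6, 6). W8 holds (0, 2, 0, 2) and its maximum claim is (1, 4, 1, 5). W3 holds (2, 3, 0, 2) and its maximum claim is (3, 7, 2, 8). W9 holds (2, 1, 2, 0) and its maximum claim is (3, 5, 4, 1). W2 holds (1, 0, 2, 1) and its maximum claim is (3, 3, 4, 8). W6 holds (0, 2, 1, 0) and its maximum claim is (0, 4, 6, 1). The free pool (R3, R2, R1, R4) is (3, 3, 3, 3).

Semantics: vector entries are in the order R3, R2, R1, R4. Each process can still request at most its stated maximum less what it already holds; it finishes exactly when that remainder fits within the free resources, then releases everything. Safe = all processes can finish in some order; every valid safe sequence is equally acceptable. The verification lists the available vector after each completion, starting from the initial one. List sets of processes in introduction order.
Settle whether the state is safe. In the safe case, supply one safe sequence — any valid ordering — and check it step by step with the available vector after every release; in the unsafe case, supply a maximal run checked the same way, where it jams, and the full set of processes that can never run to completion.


UNSAFE.
Key observation: after W8, W9, W6 the pool peaks at (5, 8, 6, 5), and each blocked process is short somewhere: W7 on R3; W3 on R4; W2 on R4.
Going as far as possible: W8, W9, W6; after that, nothing fits. Walking it through:
  pool = (3, 3, 3, 3)
  run W8 (needs (1, 2, 1, 3), free (3, 3, 3, 3)); after release of (0, 2, 0, 2) the pool is (3, 5, 3, 5)
  run W9 (needs (1, 4, 2, 1), free (3, 5, 3, 5)); after release of (2, 1, 2, 0) the pool is (5, 6, 5, 5)
  run W6 (needs (0, 2, 5, 1), free (5, 6, 5, 5)); after release of (0, 2, 1, 0) the pool is (5, 8, 6, 5)
  W7 cannot run: need (6, 4, 4, 3) vs free (5, 8, 6, 5) (insufficient R3)
  W3 cannot run: need (1, 4, 2, 6) vs free (5, 8, 6, 5) (insufficient R4)
  W2 cannot run: need (2, 3, 2, 7) vs free (5, 8, 6, 5) (insufficient R4)
Never able to finish: W7, W3 and W2.


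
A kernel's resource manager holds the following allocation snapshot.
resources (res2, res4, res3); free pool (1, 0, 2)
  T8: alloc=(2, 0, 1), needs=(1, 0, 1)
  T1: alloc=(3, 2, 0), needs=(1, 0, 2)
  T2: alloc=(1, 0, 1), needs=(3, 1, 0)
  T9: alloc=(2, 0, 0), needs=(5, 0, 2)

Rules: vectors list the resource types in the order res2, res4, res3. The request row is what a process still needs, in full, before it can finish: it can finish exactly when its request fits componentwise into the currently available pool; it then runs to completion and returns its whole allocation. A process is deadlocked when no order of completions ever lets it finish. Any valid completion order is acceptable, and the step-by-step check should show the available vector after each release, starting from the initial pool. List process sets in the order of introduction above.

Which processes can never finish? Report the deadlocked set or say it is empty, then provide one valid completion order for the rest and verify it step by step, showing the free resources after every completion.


No process is deadlocked.
Key observation: the pool covers T8 at once, and every later process fits after earlier releases.
One completion order for the rest: T8, T1, T9, T2. Verifying each step:
  pool = (1, 0, 2)
  T8: need (1, 0, 1) fits (1, 0, 2); releases (2, 0, 1), pool now (3, 0, 3)
  T1: need (1, 0, 2) fits (3, 0, 3); releases (3, 2, 0), pool now (6, 2, 3)
  T9: need (5, 0, 2) fits (6, 2, 3); releases (2, 0, 0), pool now (8, 2, 3)
  T2: need (3, 1, 0) fits (8, 2, 3); releases (1, 0, 1), pool now (9, 2, 4)


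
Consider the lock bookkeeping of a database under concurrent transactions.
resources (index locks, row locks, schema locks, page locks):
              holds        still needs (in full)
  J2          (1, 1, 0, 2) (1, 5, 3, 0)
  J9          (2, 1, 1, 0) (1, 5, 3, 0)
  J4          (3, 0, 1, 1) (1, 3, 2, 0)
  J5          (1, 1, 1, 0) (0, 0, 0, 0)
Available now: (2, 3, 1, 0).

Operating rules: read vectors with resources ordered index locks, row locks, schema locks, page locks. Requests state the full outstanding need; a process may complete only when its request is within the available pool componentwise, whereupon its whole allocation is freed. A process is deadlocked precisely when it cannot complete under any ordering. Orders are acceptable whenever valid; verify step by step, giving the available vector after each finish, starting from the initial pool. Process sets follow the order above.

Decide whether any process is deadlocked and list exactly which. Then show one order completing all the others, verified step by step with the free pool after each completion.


Deadlocked set: J2 and J9.
Key observation: after J5, J4 complete, (6, 4, 3, 1) is the best the pool ever gets, yet each leftover process wants more row locks.
The rest can finish in the order J5, J4. Step-by-step check:
  pool = (2, 3, 1, 0)
  J5: need (0, 0, 0, 0) fits (2, 3, 1, 0); releases (1, 1, 1, 0), pool now (3, 4, 2, 0)
  J4: need (1, 3, 2, 0) fits (3, 4, 2, 0); releases (3, 0, 1, 1), pool now (6, 4, 3, 1)
None of the blocked processes ever fits:
  J2 still needs (1, 5, 3, 0) but only (6, 4, 3, 1) is free — short on row locks
  J9 still needs (1, 5, 3, 0) but only (6, 4, 3, 1) is free — short on row locks
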